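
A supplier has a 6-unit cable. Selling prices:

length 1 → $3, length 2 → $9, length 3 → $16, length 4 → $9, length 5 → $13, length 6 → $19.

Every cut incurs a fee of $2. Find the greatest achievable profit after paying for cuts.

Build v[k] bottom-up: v[k] = max over allowed piece i of (p[i] + v[k−i]) − 2 per cut.
v[1] = 3
v[2] = 9
v[3] = 16
v[4] = 17  (first piece 1, then v[3]=16)
v[5] = 23  (first piece 2, then v[3]=16)
v[6] = 30  (first piece 3, then v[3]=16)
One optimal plan: pieces 3 + 3 (1 cut) → $32 − $2 = $30.

30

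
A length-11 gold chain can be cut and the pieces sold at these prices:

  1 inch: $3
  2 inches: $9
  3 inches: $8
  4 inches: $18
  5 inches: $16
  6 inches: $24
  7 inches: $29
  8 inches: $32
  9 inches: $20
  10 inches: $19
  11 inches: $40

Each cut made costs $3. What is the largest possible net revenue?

44

Let r[k] be the best obtainable value from length k. For each k, try every first piece i and keep the best of price[i] + r[k−i] minus the 3 cut fee when i<k.
r[1] = 3
r[2] = 9
r[3] = 9  (first piece 1, then r[2]=9)
r[4] = 18
r[5] = 18  (first piece 1, then r[4]=18)
r[6] = 24  (first piece 2, then r[4]=18)
r[7] = 29
r[8] = 33  (first piece 4, then r[4]=18)
r[9] = 35  (first piece 2, then r[7]=29)
r[10] = 39  (first piece 2, then r[8]=33)
r[11] = 44  (first piece 4, then r[7]=29)
One optimal plan: pieces 7 + 4 (1 cut) → $47 − $3 = $44.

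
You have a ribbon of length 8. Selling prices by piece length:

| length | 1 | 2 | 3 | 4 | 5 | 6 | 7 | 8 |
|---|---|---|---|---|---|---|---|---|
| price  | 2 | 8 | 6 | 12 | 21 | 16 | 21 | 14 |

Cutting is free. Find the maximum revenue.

32

Consider every possible first cut. best[k] is the best of p[i]+best[k−i] over all sellable i≤k.
best[1] = 2
best[2] = 8
best[3] = 10  (first piece 1, then best[2]=8)
best[4] = 16  (first piece 2, then best[2]=8)
best[5] = 21
best[6] = 24  (first piece 2, then best[4]=16)
best[7] = 29  (first piece 2, then best[5]=21)
best[8] = 32  (first piece 2, then best[6]=24)
One optimal cutting: 2 + 2 + 2 + 2 → ¢8 + ¢8 + ¢8 + ¢8 = ¢32.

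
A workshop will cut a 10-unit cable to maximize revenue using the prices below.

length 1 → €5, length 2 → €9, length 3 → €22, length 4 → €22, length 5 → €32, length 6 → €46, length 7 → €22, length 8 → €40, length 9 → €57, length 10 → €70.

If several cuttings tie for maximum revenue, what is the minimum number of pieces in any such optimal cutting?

3

Consider every possible first cut. r[k] is the best of p[i]+r[k−i] over all sellable i≤k.
r[1] = 5
r[2] = max(5+5, 9+0) = 10
r[3] = max(5+10, 9+5, 22+0) = 22
r[4] = max(5+22, 9+10, 22+5, 22+0) = 27
r[5] = max(5+27, 9+22, 22+10, 22+5, 32+0) = 32
r[6] = max(5+32, 9+27, 22+22, 22+10, 32+5, 46+0) = 46
r[7] = max(5+46, 9+32, 22+27, …, 46+5, 22+0) = 51
r[8] = max(5+51, 9+46, 22+32, …, 22+5, 40+0) = 56
r[9] = max(5+56, 9+51, 22+46, …, 40+5, 57+0) = 68
r[10] = max(5+68, 9+56, 22+51, …, 57+5, 70+0) = 73
Maximum revenue is €73.
Now minimize piece count subject to staying optimal: for each k, pieces[k] = 1 + min over i with p[i]+r[k−i]=r[k] of pieces[k−i].
pieces[7] = 2
pieces[8] = 3
pieces[9] = 2
pieces[10] = 3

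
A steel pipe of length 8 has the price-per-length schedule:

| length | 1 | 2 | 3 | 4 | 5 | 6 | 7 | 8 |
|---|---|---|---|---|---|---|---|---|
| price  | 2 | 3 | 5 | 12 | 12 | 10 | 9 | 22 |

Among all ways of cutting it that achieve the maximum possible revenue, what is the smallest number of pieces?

Consider every possible first cut. r[k] is the best of p[i]+r[k−i] over all sellable i≤k.
r[1] = 2
r[2] = max(2+2, 3+0) = 4
r[3] = max(2+4, 3+2, 5+0) = 6
r[4] = max(2+6, 3+4, 5+2, 12+0) = 12
r[5] = max(2+12, 3+6, 5+4, 12+2, 12+0) = 14
r[6] = max(2+14, 3+12, 5+6, 12+4, 12+2, 10+0) = 16
r[7] = max(2+16, 3+14, 5+12, …, 10+2, 9+0) = 18
r[8] = max(2+18, 3+16, 5+14, …, 9+2, 22+0) = 24
Maximum revenue is $24.
Now minimize piece count subject to staying optimal: for each k, pieces[k] = 1 + min over i with p[i]+r[k−i]=r[k] of pieces[k−i].
pieces[5] = 2
pieces[6] = 3
pieces[7] = 4
pieces[8] = 2

2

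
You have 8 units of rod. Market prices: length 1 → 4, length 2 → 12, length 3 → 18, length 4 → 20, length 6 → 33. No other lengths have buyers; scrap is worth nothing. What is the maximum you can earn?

48

Let f[k] be the best obtainable value from length k. For each k, try every first piece i and keep the best of price[i] + f[k−i].
f[1] = 4
f[2] = 12
f[3] = 18
f[4] = 24  (first piece 2, then f[2]=12)
f[5] = 30  (first piece 2, then f[3]=18)
f[6] = 36  (first piece 2, then f[4]=24)
f[7] = 42  (first piece 2, then f[5]=30)
f[8] = 48  (first piece 2, then f[6]=36)
One optimal cutting: 2 + 2 + 2 + 2 → 48.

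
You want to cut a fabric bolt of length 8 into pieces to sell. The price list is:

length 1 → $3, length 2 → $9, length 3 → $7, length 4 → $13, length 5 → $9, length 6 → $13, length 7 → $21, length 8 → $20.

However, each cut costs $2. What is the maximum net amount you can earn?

30

Build net[k] bottom-up: net[k] = max over allowed piece i of (p[i] + net[k−i]) − 2 per cut.
net[1] = 3
net[2] = 9
net[3] = 10  (first piece 1, then net[2]=9)
net[4] = 16  (first piece 2, then net[2]=9)
net[5] = 17  (first piece 1, then net[4]=16)
net[6] = 23  (first piece 2, then net[4]=16)
net[7] = 24  (first piece 1, then net[6]=23)
net[8] = 30  (first piece 2, then net[6]=23)
One optimal plan: pieces 2 + 2 + 2 + 2 (3 cuts) → $36 − $6 = $30.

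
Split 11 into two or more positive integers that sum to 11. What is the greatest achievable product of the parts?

Fill m[k] for k=2..11: at each k try every first piece i and multiply by the better of (k−i) uncut or m[k−i].
m[2] = 1·max(1,0) = 1·1 = 1
m[3] = 1·max(2,1) = 1·2 = 2
m[4] = 2·max(2,1) = 2·2 = 4
m[5] = 2·max(3,2) = 2·3 = 6
m[6] = 3·max(3,2) = 3·3 = 9
m[7] = 2·max(5,6) = 2·6 = 12
m[8] = 2·max(6,9) = 2·9 = 18
m[9] = 3·max(6,9) = 3·9 = 27
m[10] = 2·max(8,18) = 2·18 = 36
m[11] = 2·max(9,27) = 2·27 = 54
One optimal split: 3 + 3 + 3 + 2; product 3·3·3·2 = 54.

54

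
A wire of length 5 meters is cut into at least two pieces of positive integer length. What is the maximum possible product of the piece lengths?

Fill m[k] for k=2..5: at each k try every first piece i and multiply by the better of (k−i) uncut or m[k−i].
m[2] = 1*max(1,0) = 1*1 = 1
m[3] = 1*max(2,1) = 1*2 = 2
m[4] = 2*max(2,1) = 2*2 = 4
m[5] = 2*max(3,2) = 2*3 = 6
One optimal split: 3 + 2; product 3*2 = 6.

6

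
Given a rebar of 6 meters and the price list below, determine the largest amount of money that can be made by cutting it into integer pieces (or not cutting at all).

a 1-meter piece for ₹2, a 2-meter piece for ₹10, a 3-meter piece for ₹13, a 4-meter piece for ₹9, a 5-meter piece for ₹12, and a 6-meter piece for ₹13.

Consider every possible first cut. R[k] is the best of p[i]+R[k−i] over all sellable i≤k.
R[1] = 2
R[2] = 10
R[3] = 13
R[4] = 20  (first piece 2, then R[2]=10)
R[5] = 23  (first piece 2, then R[3]=13)
R[6] = 30  (first piece 2, then R[4]=20)
One optimal cutting: 2 + 2 + 2 → ₹10 + ₹10 + ₹10 = ₹30.

30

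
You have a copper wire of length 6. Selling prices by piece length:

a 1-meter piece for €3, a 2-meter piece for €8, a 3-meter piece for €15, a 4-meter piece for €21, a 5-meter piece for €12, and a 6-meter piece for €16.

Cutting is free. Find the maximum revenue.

30

Consider every possible first cut. R[k] is the best of p[i]+R[k−i] over all sellable i≤k.
R[1] = 3
R[2] = max(3+3, 8+0) = 8
R[3] = max(3+8, 8+3, 15+0) = 15
R[4] = max(3+15, 8+8, 15+3, 21+0) = 21
R[5] = max(3+21, 8+15, 15+8, 21+3, 12+0) = 24
R[6] = max(3+24, 8+21, 15+15, 21+8, 12+3, 16+0) = 30
One optimal cutting: 3 + 3 → €15 + €15 = €30.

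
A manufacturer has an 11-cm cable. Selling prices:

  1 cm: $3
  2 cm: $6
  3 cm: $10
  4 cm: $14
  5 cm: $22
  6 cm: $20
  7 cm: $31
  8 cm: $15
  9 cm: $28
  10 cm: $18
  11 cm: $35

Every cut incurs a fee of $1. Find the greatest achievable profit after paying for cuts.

45

Build r[k] bottom-up: r[k] = max over allowed piece i of (p[i] + r[k−i]) − 1 per cut.
r[1] = 3
r[2] = max(3+3-1, 6+0) = 6
r[3] = max(3+6-1, 6+3-1, 10+0) = 10
r[4] = max(3+10-1, 6+6-1, 10+3-1, 14+0) = 14
r[5] = max(3+14-1, 6+10-1, 10+6-1, 14+3-1, 22+0) = 22
r[6] = max(3+22-1, 6+14-1, 10+10-1, 14+6-1, 22+3-1, 20+0) = 24
r[7] = max(3+24-1, 6+22-1, 10+14-1, …, 20+3-1, 31+0) = 31
r[8] = max(3+31-1, 6+24-1, 10+22-1, …, 31+3-1, 15+0) = 33
r[9] = max(3+33-1, 6+31-1, 10+24-1, …, 15+3-1, 28+0) = 36
r[10] = max(3+36-1, 6+33-1, 10+31-1, …, 28+3-1, 18+0) = 43
r[11] = max(3+43-1, 6+36-1, 10+33-1, …, 18+3-1, 35+0) = 45
One optimal plan: pieces 5 + 5 + 1 (2 cuts) → $47 − $2 = $45.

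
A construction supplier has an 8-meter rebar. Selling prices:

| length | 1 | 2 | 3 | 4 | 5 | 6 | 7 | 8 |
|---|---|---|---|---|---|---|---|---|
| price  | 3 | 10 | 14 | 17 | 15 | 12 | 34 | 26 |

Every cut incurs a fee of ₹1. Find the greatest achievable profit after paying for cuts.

37

Consider every possible first cut. net[k] is the best of p[i]+net[k−i] over all sellable i≤k, charging 1 whenever i<k.
net[1] = 3
net[2] = max(3+3-1, 10+0) = 10
net[3] = max(3+10-1, 10+3-1, 14+0) = 14
net[4] = max(3+14-1, 10+10-1, 14+3-1, 17+0) = 19
net[5] = max(3+19-1, 10+14-1, 14+10-1, 17+3-1, 15+0) = 23
net[6] = max(3+23-1, 10+19-1, 14+14-1, 17+10-1, 15+3-1, 12+0) = 28
net[7] = max(3+28-1, 10+23-1, 14+19-1, …, 12+3-1, 34+0) = 34
net[8] = max(3+34-1, 10+28-1, 14+23-1, …, 34+3-1, 26+0) = 37
One optimal plan: pieces 2 + 2 + 2 + 2 (3 cuts) → ₹40 − ₹3 = ₹37.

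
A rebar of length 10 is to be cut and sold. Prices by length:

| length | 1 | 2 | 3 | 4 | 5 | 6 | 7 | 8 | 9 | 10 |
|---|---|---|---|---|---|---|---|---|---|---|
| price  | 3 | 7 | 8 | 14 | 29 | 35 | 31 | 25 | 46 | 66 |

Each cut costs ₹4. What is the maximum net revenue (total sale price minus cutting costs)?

Let r[k] be the best obtainable value from length k. For each k, try every first piece i and keep the best of price[i] + r[k−i] minus the 4 cut fee when i<k.
r[1] = 3
r[2] = 7
r[3] = 8
r[4] = 14
r[5] = 29
r[6] = 35
r[7] = 34  (first piece 1, then r[6]=35)
r[8] = 38  (first piece 2, then r[6]=35)
r[9] = 46
r[10] = 66
Best is to make no cuts and sell whole for ₹66.

66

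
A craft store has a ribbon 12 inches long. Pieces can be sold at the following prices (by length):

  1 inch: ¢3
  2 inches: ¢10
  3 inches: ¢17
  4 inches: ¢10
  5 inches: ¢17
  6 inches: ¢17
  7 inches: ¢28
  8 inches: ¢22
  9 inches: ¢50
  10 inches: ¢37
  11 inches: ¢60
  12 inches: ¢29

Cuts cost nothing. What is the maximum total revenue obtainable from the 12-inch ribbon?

Build v[k] bottom-up: v[k] = max over allowed piece i of (p[i] + v[k−i]).
v[1] = 3
v[2] = max(3+3, 10+0) = 10
v[3] = max(3+10, 10+3, 17+0) = 17
v[4] = max(3+17, 10+10, 17+3, 10+0) = 20
v[5] = max(3+20, 10+17, 17+10, 10+3, 17+0) = 27
v[6] = max(3+27, 10+20, 17+17, 10+10, 17+3, 17+0) = 34
v[7] = max(3+34, 10+27, 17+20, …, 17+3, 28+0) = 37
v[8] = max(3+37, 10+34, 17+27, …, 28+3, 22+0) = 44
v[9] = max(3+44, 10+37, 17+34, …, 22+3, 50+0) = 51
v[10] = max(3+51, 10+44, 17+37, …, 50+3, 37+0) = 54
v[11] = max(3+54, 10+51, 17+44, …, 37+3, 60+0) = 61
v[12] = max(3+61, 10+54, 17+51, …, 60+3, 29+0) = 68
One optimal cutting: 3 + 3 + 3 + 3 → ¢17 + ¢17 + ¢17 + ¢17 = ¢68.

68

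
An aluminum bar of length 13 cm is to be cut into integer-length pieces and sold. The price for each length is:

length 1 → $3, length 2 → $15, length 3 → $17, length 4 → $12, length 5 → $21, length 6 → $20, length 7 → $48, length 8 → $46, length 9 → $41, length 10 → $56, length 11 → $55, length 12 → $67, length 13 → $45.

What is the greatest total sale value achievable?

Let best[k] be the best obtainable value from length k. For each k, try every first piece i and keep the best of price[i] + best[k−i].
best[1] = 3
best[2] = max(3+3, 15+0) = 15
best[3] = max(3+15, 15+3, 17+0) = 18
best[4] = max(3+18, 15+15, 17+3, 12+0) = 30
best[5] = max(3+30, 15+18, 17+15, 12+3, 21+0) = 33
best[6] = max(3+33, 15+30, 17+18, 12+15, 21+3, 20+0) = 45
best[7] = max(3+45, 15+33, 17+30, …, 20+3, 48+0) = 48
best[8] = max(3+48, 15+45, 17+33, …, 48+3, 46+0) = 60
best[9] = max(3+60, 15+48, 17+45, …, 46+3, 41+0) = 63
best[10] = max(3+63, 15+60, 17+48, …, 41+3, 56+0) = 75
best[11] = max(3+75, 15+63, 17+60, …, 56+3, 55+0) = 78
best[12] = max(3+78, 15+75, 17+63, …, 55+3, 67+0) = 90
best[13] = max(3+90, 15+78, 17+75, …, 67+3, 45+0) = 93
One optimal cutting: 2 + 2 + 2 + 2 + 2 + 2 + 1 → $15 + $15 + $15 + $15 + $15 + $15 + $3 = $93.

93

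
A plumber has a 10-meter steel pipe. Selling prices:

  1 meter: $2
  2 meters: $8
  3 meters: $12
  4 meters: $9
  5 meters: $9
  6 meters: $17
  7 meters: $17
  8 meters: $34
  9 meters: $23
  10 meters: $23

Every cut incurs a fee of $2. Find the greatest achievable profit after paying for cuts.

40

Build net[k] bottom-up: net[k] = max over allowed piece i of (p[i] + net[k−i]) − 2 per cut.
net[1] = 2
net[2] = 8
net[3] = 12
net[4] = 14  (first piece 2, then net[2]=8)
net[5] = 18  (first piece 2, then net[3]=12)
net[6] = 22  (first piece 3, then net[3]=12)
net[7] = 24  (first piece 2, then net[5]=18)
net[8] = 34
net[9] = 34  (first piece 1, then net[8]=34)
net[10] = 40  (first piece 2, then net[8]=34)
One optimal plan: pieces 8 + 2 (1 cut) → $42 − $2 = $40.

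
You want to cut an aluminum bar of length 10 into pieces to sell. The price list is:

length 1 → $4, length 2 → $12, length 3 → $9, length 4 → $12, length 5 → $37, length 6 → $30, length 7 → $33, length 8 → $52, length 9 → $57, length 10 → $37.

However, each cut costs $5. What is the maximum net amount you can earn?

69

Consider every possible first cut. v[k] is the best of p[i]+v[k−i] over all sellable i≤k, charging 5 whenever i<k.
v[1] = 4
v[2] = max(4+4-5, 12+0) = 12
v[3] = max(4+12-5, 12+4-5, 9+0) = 11
v[4] = max(4+11-5, 12+12-5, 9+4-5, 12+0) = 19
v[5] = max(4+19-5, 12+11-5, 9+12-5, 12+4-5, 37+0) = 37
v[6] = max(4+37-5, 12+19-5, 9+11-5, 12+12-5, 37+4-5, 30+0) = 36
v[7] = max(4+36-5, 12+37-5, 9+19-5, …, 30+4-5, 33+0) = 44
v[8] = max(4+44-5, 12+36-5, 9+37-5, …, 33+4-5, 52+0) = 52
v[9] = max(4+52-5, 12+44-5, 9+36-5, …, 52+4-5, 57+0) = 57
v[10] = max(4+57-5, 12+52-5, 9+44-5, …, 57+4-5, 37+0) = 69
One optimal plan: pieces 5 + 5 (1 cut) → $74 − $5 = $69.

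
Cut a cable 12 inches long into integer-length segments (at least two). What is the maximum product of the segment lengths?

Fill g[k] for k=2..12: at each k try every first piece i and multiply by the better of (k−i) uncut or g[k−i].
g[2] = 1·max(1,0) = 1·1 = 1
g[3] = 1·max(2,1) = 1·2 = 2
g[4] = 2·max(2,1) = 2·2 = 4
g[5] = 2·max(3,2) = 2·3 = 6
g[6] = 3·max(3,2) = 3·3 = 9
g[7] = 2·max(5,6) = 2·6 = 12
g[8] = 2·max(6,9) = 2·9 = 18
g[9] = 3·max(6,9) = 3·9 = 27
g[10] = 2·max(8,18) = 2·18 = 36
g[11] = 2·max(9,27) = 2·27 = 54
g[12] = 3·max(9,27) = 3·27 = 81
One optimal split: 3 + 3 + 3 + 3; product 3·3·3·3 = 81.

81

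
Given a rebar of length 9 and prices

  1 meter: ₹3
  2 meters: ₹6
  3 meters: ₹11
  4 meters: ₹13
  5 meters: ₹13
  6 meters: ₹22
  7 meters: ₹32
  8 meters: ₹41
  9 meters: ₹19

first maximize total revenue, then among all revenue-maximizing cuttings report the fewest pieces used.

Consider every possible first cut. r[k] is the best of p[i]+r[k−i] over all sellable i≤k.
r[1] = 3
r[2] = 6  (first piece 1, then r[1]=3)
r[3] = 11
r[4] = 14  (first piece 1, then r[3]=11)
r[5] = 17  (first piece 1, then r[4]=14)
r[6] = 22  (first piece 3, then r[3]=11)
r[7] = 32
r[8] = 41
r[9] = 44  (first piece 1, then r[8]=41)
Maximum revenue is ₹44.
Now minimize piece count subject to staying optimal: for each k, pieces[k] = 1 + min over i with p[i]+r[k−i]=r[k] of pieces[k−i].
pieces[6] = 1
pieces[7] = 1
pieces[8] = 1
pieces[9] = 2

2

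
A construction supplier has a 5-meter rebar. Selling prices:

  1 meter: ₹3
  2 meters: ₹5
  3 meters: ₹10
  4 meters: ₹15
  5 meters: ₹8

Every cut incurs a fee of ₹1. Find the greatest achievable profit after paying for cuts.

Consider every possible first cut. v[k] is the best of p[i]+v[k−i] over all sellable i≤k, charging 1 whenever i<k.
v[1] = 3
v[2] = 5  (first piece 1, then v[1]=3)
v[3] = 10
v[4] = 15
v[5] = 17  (first piece 1, then v[4]=15)
One optimal plan: pieces 4 + 1 (1 cut) → ₹18 − ₹1 = ₹17.

17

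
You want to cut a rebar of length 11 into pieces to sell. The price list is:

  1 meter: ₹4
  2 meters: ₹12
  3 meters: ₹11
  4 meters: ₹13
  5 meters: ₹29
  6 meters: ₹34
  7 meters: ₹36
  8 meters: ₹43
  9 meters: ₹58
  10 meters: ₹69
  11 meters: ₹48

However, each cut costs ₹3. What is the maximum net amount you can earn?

Let net[k] be the best obtainable value from length k. For each k, try every first piece i and keep the best of price[i] + net[k−i] minus the 3 cut fee when i<k.
net[1] = 4
net[2] = 12
net[3] = 13  (first piece 1, then net[2]=12)
net[4] = 21  (first piece 2, then net[2]=12)
net[5] = 29
net[6] = 34
net[7] = 38  (first piece 2, then net[5]=29)
net[8] = 43  (first piece 2, then net[6]=34)
net[9] = 58
net[10] = 69
net[11] = 70  (first piece 1, then net[10]=69)
One optimal plan: pieces 10 + 1 (1 cut) → ₹73 − ₹3 = ₹70.

70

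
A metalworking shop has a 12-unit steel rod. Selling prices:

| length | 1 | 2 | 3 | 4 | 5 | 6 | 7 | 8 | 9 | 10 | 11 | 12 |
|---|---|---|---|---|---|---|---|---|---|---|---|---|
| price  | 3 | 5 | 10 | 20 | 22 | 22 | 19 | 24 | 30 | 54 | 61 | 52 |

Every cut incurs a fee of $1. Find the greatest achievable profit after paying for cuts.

63

Consider every possible first cut. v[k] is the best of p[i]+v[k−i] over all sellable i≤k, charging 1 whenever i<k.
v[1] = 3
v[2] = 5  (first piece 1, then v[1]=3)
v[3] = 10
v[4] = 20
v[5] = 22  (first piece 1, then v[4]=20)
v[6] = 24  (first piece 1, then v[5]=22)
v[7] = 29  (first piece 3, then v[4]=20)
v[8] = 39  (first piece 4, then v[4]=20)
v[9] = 41  (first piece 1, then v[8]=39)
v[10] = 54
v[11] = 61
v[12] = 63  (first piece 1, then v[11]=61)
One optimal plan: pieces 11 + 1 (1 cut) → $64 − $1 = $63.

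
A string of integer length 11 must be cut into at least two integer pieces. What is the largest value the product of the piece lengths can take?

54

Define P[k] = max over 1≤i<k of i · max(k−i, P[k−i]); the inner max lets the remainder stay uncut if that's better.
P[2] = 1×max(1,0) = 1×1 = 1
P[3] = 1×max(2,1) = 1×2 = 2
P[4] = 2×max(2,1) = 2×2 = 4
P[5] = 2×max(3,2) = 2×3 = 6
P[6] = 3×max(3,2) = 3×3 = 9
P[7] = 2×max(5,6) = 2×6 = 12
P[8] = 2×max(6,9) = 2×9 = 18
P[9] = 3×max(6,9) = 3×9 = 27
P[10] = 2×max(8,18) = 2×18 = 36
P[11] = 2×max(9,27) = 2×27 = 54
One optimal split: 3 + 3 + 3 + 2; product 3×3×3×2 = 54.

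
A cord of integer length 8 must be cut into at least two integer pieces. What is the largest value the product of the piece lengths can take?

Define prod[k] = max over 1≤i<k of i · max(k−i, prod[k−i]); the inner max lets the remainder stay uncut if that's better.
prod[2] = 1×max(1,0) = 1×1 = 1
prod[3] = max(1×2, 2×1) = 2
prod[4] = max(1×3, 2×2, 3×1) = 4
prod[5] = max(1×4, 2×3, 3×2, 4×1) = 6
prod[6] = max(1×6, 2×4, 3×3, 4×2, 5×1) = 9
prod[7] = max(1×9, 2×6, 3×4, 4×3, 5×2, 6×1) = 12
prod[8] = max(1×12, 2×9, 3×6, …, 6×2, 7×1) = 18
One optimal split: 3 + 3 + 2; product 3×3×2 = 18.

18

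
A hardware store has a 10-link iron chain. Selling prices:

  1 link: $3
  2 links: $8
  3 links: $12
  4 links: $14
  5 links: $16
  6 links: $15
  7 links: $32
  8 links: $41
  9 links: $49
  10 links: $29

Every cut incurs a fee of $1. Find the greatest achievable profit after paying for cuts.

51

Consider every possible first cut. r[k] is the best of p[i]+r[k−i] over all sellable i≤k, charging 1 whenever i<k.
r[1] = 3
r[2] = max(3+3-1, 8+0) = 8
r[3] = max(3+8-1, 8+3-1, 12+0) = 12
r[4] = max(3+12-1, 8+8-1, 12+3-1, 14+0) = 15
r[5] = max(3+15-1, 8+12-1, 12+8-1, 14+3-1, 16+0) = 19
r[6] = max(3+19-1, 8+15-1, 12+12-1, 14+8-1, 16+3-1, 15+0) = 23
r[7] = max(3+23-1, 8+19-1, 12+15-1, …, 15+3-1, 32+0) = 32
r[8] = max(3+32-1, 8+23-1, 12+19-1, …, 32+3-1, 41+0) = 41
r[9] = max(3+41-1, 8+32-1, 12+23-1, …, 41+3-1, 49+0) = 49
r[10] = max(3+49-1, 8+41-1, 12+32-1, …, 49+3-1, 29+0) = 51
One optimal plan: pieces 9 + 1 (1 cut) → $52 − $1 = $51.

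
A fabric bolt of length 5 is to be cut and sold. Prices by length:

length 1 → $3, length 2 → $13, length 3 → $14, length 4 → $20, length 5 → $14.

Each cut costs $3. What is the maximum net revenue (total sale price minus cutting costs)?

24

Build net[k] bottom-up: net[k] = max over allowed piece i of (p[i] + net[k−i]) − 3 per cut.
net[1] = 3
net[2] = 13
net[3] = 14
net[4] = 23  (first piece 2, then net[2]=13)
net[5] = 24  (first piece 2, then net[3]=14)
One optimal plan: pieces 3 + 2 (1 cut) → $27 − $3 = $24.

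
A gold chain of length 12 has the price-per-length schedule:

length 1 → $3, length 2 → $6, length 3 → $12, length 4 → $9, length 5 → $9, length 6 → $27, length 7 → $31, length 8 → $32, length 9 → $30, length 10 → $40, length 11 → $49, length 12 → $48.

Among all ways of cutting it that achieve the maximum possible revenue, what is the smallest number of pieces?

Let r[k] be the best obtainable value from length k. For each k, try every first piece i and keep the best of price[i] + r[k−i].
r[1] = 3
r[2] = 6  (first piece 1, then r[1]=3)
r[3] = 12
r[4] = 15  (first piece 1, then r[3]=12)
r[5] = 18  (first piece 1, then r[4]=15)
r[6] = 27
r[7] = 31
r[8] = 34  (first piece 1, then r[7]=31)
r[9] = 39  (first piece 3, then r[6]=27)
r[10] = 43  (first piece 3, then r[7]=31)
r[11] = 49
r[12] = 54  (first piece 6, then r[6]=27)
Maximum revenue is $54.
Now minimize piece count subject to staying optimal: for each k, pieces[k] = 1 + min over i with p[i]+r[k−i]=r[k] of pieces[k−i].
pieces[9] = 2
pieces[10] = 2
pieces[11] = 1
pieces[12] = 2

2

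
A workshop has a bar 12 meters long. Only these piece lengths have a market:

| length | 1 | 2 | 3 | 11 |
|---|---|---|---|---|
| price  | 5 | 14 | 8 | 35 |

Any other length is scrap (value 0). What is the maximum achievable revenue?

Consider every possible first cut. best[k] is the best of p[i]+best[k−i] over all sellable i≤k.
best[1] = 5
best[2] = max(5+5, 14+0) = 14
best[3] = max(5+14, 14+5, 8+0) = 19
best[4] = max(5+19, 14+14, 8+5) = 28
best[5] = max(5+28, 14+19, 8+14) = 33
best[6] = max(5+33, 14+28, 8+19) = 42
best[7] = max(5+42, 14+33, 8+28) = 47
best[8] = max(5+47, 14+42, 8+33) = 56
best[9] = max(5+56, 14+47, 8+42) = 61
best[10] = max(5+61, 14+56, 8+47) = 70
best[11] = max(5+70, 14+61, 8+56, 35+0) = 75
best[12] = max(5+75, 14+70, 8+61, 35+5) = 84
One optimal cutting: 2 + 2 + 2 + 2 + 2 + 2 → 84.

84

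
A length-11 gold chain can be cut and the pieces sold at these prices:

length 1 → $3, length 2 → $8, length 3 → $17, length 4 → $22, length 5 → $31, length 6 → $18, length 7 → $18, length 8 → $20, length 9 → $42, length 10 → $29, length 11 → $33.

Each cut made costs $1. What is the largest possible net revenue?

63

Consider every possible first cut. v[k] is the best of p[i]+v[k−i] over all sellable i≤k, charging 1 whenever i<k.
v[1] = 3
v[2] = max(3+3-1, 8+0) = 8
v[3] = max(3+8-1, 8+3-1, 17+0) = 17
v[4] = max(3+17-1, 8+8-1, 17+3-1, 22+0) = 22
v[5] = max(3+22-1, 8+17-1, 17+8-1, 22+3-1, 31+0) = 31
v[6] = max(3+31-1, 8+22-1, 17+17-1, 22+8-1, 31+3-1, 18+0) = 33
v[7] = max(3+33-1, 8+31-1, 17+22-1, …, 18+3-1, 18+0) = 38
v[8] = max(3+38-1, 8+33-1, 17+31-1, …, 18+3-1, 20+0) = 47
v[9] = max(3+47-1, 8+38-1, 17+33-1, …, 20+3-1, 42+0) = 52
v[10] = max(3+52-1, 8+47-1, 17+38-1, …, 42+3-1, 29+0) = 61
v[11] = max(3+61-1, 8+52-1, 17+47-1, …, 29+3-1, 33+0) = 63
One optimal plan: pieces 5 + 5 + 1 (2 cuts) → $65 − $2 = $63.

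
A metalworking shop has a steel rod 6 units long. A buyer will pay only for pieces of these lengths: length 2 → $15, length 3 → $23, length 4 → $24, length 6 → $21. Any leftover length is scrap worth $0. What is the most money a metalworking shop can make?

46

Let r[k] be the best obtainable value from length k. For each k, try every first piece i and keep the best of price[i] + r[k−i].
r[1] = 0
r[2] = 15
r[3] = max(15+0, 23+0) = 23
r[4] = max(15+15, 23+0, 24+0) = 30
r[5] = max(15+23, 23+15, 24+0) = 38
r[6] = max(15+30, 23+23, 24+15, 21+0) = 46
One optimal cutting: 3 + 3 → $46.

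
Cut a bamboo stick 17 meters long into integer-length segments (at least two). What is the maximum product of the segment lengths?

486

Let prod[k] be the best product for length k (with at least one cut). For each first piece i, the rest contributes max(k−i, prod[k−i]).
prod[2] = 1×max(1,0) = 1×1 = 1
prod[3] = 1×max(2,1) = 1×2 = 2
prod[4] = 2×max(2,1) = 2×2 = 4
prod[5] = 2×max(3,2) = 2×3 = 6
prod[6] = 3×max(3,2) = 3×3 = 9
prod[7] = 2×max(5,6) = 2×6 = 12
prod[8] = 2×max(6,9) = 2×9 = 18
prod[9] = 3×max(6,9) = 3×9 = 27
prod[10] = 2×max(8,18) = 2×18 = 36
prod[11] = 2×max(9,27) = 2×27 = 54
prod[12] = 3×max(9,27) = 3×27 = 81
prod[13] = 2×max(11,54) = 2×54 = 108
prod[14] = 2×max(12,81) = 2×81 = 162
prod[15] = 3×max(12,81) = 3×81 = 243
prod[16] = 2×max(14,162) = 2×162 = 324
prod[17] = 2×max(15,243) = 2×243 = 486
One optimal split: 3 + 3 + 3 + 3 + 3 + 2; product 3×3×3×3×3×2 = 486.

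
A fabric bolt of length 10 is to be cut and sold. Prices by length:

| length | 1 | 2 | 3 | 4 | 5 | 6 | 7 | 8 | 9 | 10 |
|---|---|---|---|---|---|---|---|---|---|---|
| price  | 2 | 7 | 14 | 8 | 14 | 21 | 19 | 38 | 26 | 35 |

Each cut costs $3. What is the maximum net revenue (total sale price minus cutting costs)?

Build v[k] bottom-up: v[k] = max over allowed piece i of (p[i] + v[k−i]) − 3 per cut.
v[1] = 2
v[2] = max(2+2-3, 7+0) = 7
v[3] = max(2+7-3, 7+2-3, 14+0) = 14
v[4] = max(2+14-3, 7+7-3, 14+2-3, 8+0) = 13
v[5] = max(2+13-3, 7+14-3, 14+7-3, 8+2-3, 14+0) = 18
v[6] = max(2+18-3, 7+13-3, 14+14-3, 8+7-3, 14+2-3, 21+0) = 25
v[7] = max(2+25-3, 7+18-3, 14+13-3, …, 21+2-3, 19+0) = 24
v[8] = max(2+24-3, 7+25-3, 14+18-3, …, 19+2-3, 38+0) = 38
v[9] = max(2+38-3, 7+24-3, 14+25-3, …, 38+2-3, 26+0) = 37
v[10] = max(2+37-3, 7+38-3, 14+24-3, …, 26+2-3, 35+0) = 42
One optimal plan: pieces 8 + 2 (1 cut) → $45 − $3 = $42.

42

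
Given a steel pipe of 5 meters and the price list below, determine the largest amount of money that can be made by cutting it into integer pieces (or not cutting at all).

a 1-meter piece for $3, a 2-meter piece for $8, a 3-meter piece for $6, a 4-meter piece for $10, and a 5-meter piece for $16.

19

Let best[k] be the best obtainable value from length k. For each k, try every first piece i and keep the best of price[i] + best[k−i].
best[1] = 3
best[2] = max(3+3, 8+0) = 8
best[3] = max(3+8, 8+3, 6+0) = 11
best[4] = max(3+11, 8+8, 6+3, 10+0) = 16
best[5] = max(3+16, 8+11, 6+8, 10+3, 16+0) = 19
One optimal cutting: 2 + 2 + 1 → $8 + $8 + $3 = $19.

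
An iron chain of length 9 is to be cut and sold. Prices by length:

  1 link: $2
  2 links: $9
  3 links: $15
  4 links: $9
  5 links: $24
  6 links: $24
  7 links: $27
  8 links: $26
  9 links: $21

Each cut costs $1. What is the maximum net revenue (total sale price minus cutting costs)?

43

Let r[k] be the best obtainable value from length k. For each k, try every first piece i and keep the best of price[i] + r[k−i] minus the 1 cut fee when i<k.
r[1] = 2
r[2] = max(2+2-1, 9+0) = 9
r[3] = max(2+9-1, 9+2-1, 15+0) = 15
r[4] = max(2+15-1, 9+9-1, 15+2-1, 9+0) = 17
r[5] = max(2+17-1, 9+15-1, 15+9-1, 9+2-1, 24+0) = 24
r[6] = max(2+24-1, 9+17-1, 15+15-1, 9+9-1, 24+2-1, 24+0) = 29
r[7] = max(2+29-1, 9+24-1, 15+17-1, …, 24+2-1, 27+0) = 32
r[8] = max(2+32-1, 9+29-1, 15+24-1, …, 27+2-1, 26+0) = 38
r[9] = max(2+38-1, 9+32-1, 15+29-1, …, 26+2-1, 21+0) = 43
One optimal plan: pieces 3 + 3 + 3 (2 cuts) → $45 − $2 = $43.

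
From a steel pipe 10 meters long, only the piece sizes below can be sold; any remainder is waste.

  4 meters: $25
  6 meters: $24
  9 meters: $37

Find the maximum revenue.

50

Build r[k] bottom-up: r[k] = max over allowed piece i of (p[i] + r[k−i]).
r[1] = 0
r[2] = 0
r[3] = 0
r[4] = 25
r[5] = 25
r[6] = max(25+0, 24+0) = 25
r[7] = max(25+0, 24+0) = 25
r[8] = max(25+25, 24+0) = 50
r[9] = max(25+25, 24+0, 37+0) = 50
r[10] = max(25+25, 24+25, 37+0) = 50
One optimal cutting: pieces 4 + 4 with 2 meters of scrap → $50.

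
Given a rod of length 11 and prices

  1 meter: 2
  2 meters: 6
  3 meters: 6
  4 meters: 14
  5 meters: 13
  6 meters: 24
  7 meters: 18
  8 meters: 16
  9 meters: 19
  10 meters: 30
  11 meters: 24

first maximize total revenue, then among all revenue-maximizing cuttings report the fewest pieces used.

3

Consider every possible first cut. r[k] is the best of p[i]+r[k−i] over all sellable i≤k.
r[1] = 2
r[2] = max(2+2, 6+0) = 6
r[3] = max(2+6, 6+2, 6+0) = 8
r[4] = max(2+8, 6+6, 6+2, 14+0) = 14
r[5] = max(2+14, 6+8, 6+6, 14+2, 13+0) = 16
r[6] = max(2+16, 6+14, 6+8, 14+6, 13+2, 24+0) = 24
r[7] = max(2+24, 6+16, 6+14, …, 24+2, 18+0) = 26
r[8] = max(2+26, 6+24, 6+16, …, 18+2, 16+0) = 30
r[9] = max(2+30, 6+26, 6+24, …, 16+2, 19+0) = 32
r[10] = max(2+32, 6+30, 6+26, …, 19+2, 30+0) = 38
r[11] = max(2+38, 6+32, 6+30, …, 30+2, 24+0) = 40
Maximum revenue is 40.
Now minimize piece count subject to staying optimal: for each k, pieces[k] = 1 + min over i with p[i]+r[k−i]=r[k] of pieces[k−i].
pieces[8] = 2
pieces[9] = 3
pieces[10] = 2
pieces[11] = 3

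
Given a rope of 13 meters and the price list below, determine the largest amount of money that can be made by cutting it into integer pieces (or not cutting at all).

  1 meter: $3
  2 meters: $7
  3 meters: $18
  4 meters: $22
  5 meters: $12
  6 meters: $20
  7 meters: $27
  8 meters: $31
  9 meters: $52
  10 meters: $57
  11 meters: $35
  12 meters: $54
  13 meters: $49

Build v[k] bottom-up: v[k] = max over allowed piece i of (p[i] + v[k−i]).
v[1] = 3
v[2] = 7
v[3] = 18
v[4] = 22
v[5] = 25  (first piece 1, then v[4]=22)
v[6] = 36  (first piece 3, then v[3]=18)
v[7] = 40  (first piece 3, then v[4]=22)
v[8] = 44  (first piece 4, then v[4]=22)
v[9] = 54  (first piece 3, then v[6]=36)
v[10] = 58  (first piece 3, then v[7]=40)
v[11] = 62  (first piece 3, then v[8]=44)
v[12] = 72  (first piece 3, then v[9]=54)
v[13] = 76  (first piece 3, then v[10]=58)
One optimal cutting: 4 + 3 + 3 + 3 → $22 + $18 + $18 + $18 = $76.

76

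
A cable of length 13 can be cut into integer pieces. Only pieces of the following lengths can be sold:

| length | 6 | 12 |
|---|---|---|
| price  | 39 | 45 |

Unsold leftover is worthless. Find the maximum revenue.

Let r[k] be the best obtainable value from length k. For each k, try every first piece i and keep the best of price[i] + r[k−i].
r[1] = 0
r[2] = 0
r[3] = 0
r[4] = 0
r[5] = 0
r[6] = 39
r[7] = 39
r[8] = 39
r[9] = 39
r[10] = 39
r[11] = 39
r[12] = max(39+39, 45+0) = 78
r[13] = max(39+39, 45+0) = 78
One optimal cutting: pieces 6 + 6 with 1 cm of scrap → $78.

78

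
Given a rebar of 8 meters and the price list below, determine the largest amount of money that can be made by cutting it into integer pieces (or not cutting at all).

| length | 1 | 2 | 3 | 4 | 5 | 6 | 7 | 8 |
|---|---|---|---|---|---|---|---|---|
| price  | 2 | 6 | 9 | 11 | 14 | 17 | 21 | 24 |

24

Let v[k] be the best obtainable value from length k. For each k, try every first piece i and keep the best of price[i] + v[k−i].
v[1] = 2
v[2] = 6
v[3] = 9
v[4] = 12  (first piece 2, then v[2]=6)
v[5] = 15  (first piece 2, then v[3]=9)
v[6] = 18  (first piece 2, then v[4]=12)
v[7] = 21  (first piece 2, then v[5]=15)
v[8] = 24  (first piece 2, then v[6]=18)
One optimal cutting: 2 + 2 + 2 + 2 → ₹6 + ₹6 + ₹6 + ₹6 = ₹24.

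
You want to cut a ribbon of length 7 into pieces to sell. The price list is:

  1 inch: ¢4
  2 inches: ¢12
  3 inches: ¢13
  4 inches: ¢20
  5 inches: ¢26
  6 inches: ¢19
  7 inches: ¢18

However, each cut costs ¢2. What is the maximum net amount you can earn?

Let r[k] be the best obtainable value from length k. For each k, try every first piece i and keep the best of price[i] + r[k−i] minus the 2 cut fee when i<k.
r[1] = 4
r[2] = 12
r[3] = 14  (first piece 1, then r[2]=12)
r[4] = 22  (first piece 2, then r[2]=12)
r[5] = 26
r[6] = 32  (first piece 2, then r[4]=22)
r[7] = 36  (first piece 2, then r[5]=26)
One optimal plan: pieces 5 + 2 (1 cut) → ¢38 − ¢2 = ¢36.

36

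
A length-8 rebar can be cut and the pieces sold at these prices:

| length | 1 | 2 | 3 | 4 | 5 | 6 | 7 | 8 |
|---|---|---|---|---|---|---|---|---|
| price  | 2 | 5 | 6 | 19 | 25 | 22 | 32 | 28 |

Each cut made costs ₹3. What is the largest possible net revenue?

35

Consider every possible first cut. net[k] is the best of p[i]+net[k−i] over all sellable i≤k, charging 3 whenever i<k.
net[1] = 2
net[2] = 5
net[3] = 6
net[4] = 19
net[5] = 25
net[6] = 24  (first piece 1, then net[5]=25)
net[7] = 32
net[8] = 35  (first piece 4, then net[4]=19)
One optimal plan: pieces 4 + 4 (1 cut) → ₹38 − ₹3 = ₹35.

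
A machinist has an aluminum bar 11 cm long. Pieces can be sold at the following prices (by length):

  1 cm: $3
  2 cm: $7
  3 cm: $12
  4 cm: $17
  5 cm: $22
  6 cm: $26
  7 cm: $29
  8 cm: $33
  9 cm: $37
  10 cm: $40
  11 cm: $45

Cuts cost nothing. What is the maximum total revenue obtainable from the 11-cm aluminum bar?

Let v[k] be the best obtainable value from length k. For each k, try every first piece i and keep the best of price[i] + v[k−i].
v[1] = 3
v[2] = max(3+3, 7+0) = 7
v[3] = max(3+7, 7+3, 12+0) = 12
v[4] = max(3+12, 7+7, 12+3, 17+0) = 17
v[5] = max(3+17, 7+12, 12+7, 17+3, 22+0) = 22
v[6] = max(3+22, 7+17, 12+12, 17+7, 22+3, 26+0) = 26
v[7] = max(3+26, 7+22, 12+17, …, 26+3, 29+0) = 29
v[8] = max(3+29, 7+26, 12+22, …, 29+3, 33+0) = 34
v[9] = max(3+34, 7+29, 12+26, …, 33+3, 37+0) = 39
v[10] = max(3+39, 7+34, 12+29, …, 37+3, 40+0) = 44
v[11] = max(3+44, 7+39, 12+34, …, 40+3, 45+0) = 48
One optimal cutting: 6 + 5 → $26 + $22 = $48.

48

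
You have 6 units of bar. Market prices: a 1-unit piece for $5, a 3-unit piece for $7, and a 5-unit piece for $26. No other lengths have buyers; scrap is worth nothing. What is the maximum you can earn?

31

Let r[k] be the best obtainable value from length k. For each k, try every first piece i and keep the best of price[i] + r[k−i].
r[1] = 5
r[2] = 10  (first piece 1, then r[1]=5)
r[3] = 15  (first piece 1, then r[2]=10)
r[4] = 20  (first piece 1, then r[3]=15)
r[5] = 26
r[6] = 31  (first piece 1, then r[5]=26)
One optimal cutting: 5 + 1 → $31.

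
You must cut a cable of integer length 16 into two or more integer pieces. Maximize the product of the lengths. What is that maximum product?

Let g[k] be the best product for length k (with at least one cut). For each first piece i, the rest contributes max(k−i, g[k−i]).
Small cases: g[2]=1, g[3]=2, g[4]=4, g[5]=6, g[6]=9, g[7]=12, g[8]=18.
g[9] = max(1*18, 2*12, 3*9, …, 7*2, 8*1) = 27
g[10] = max(1*27, 2*18, 3*12, …, 8*2, 9*1) = 36
g[11] = max(1*36, 2*27, 3*18, …, 9*2, 10*1) = 54
g[12] = max(1*54, 2*36, 3*27, …, 10*2, 11*1) = 81
g[13] = max(1*81, 2*54, 3*36, …, 11*2, 12*1) = 108
g[14] = max(1*108, 2*81, 3*54, …, 12*2, 13*1) = 162
g[15] = max(1*162, 2*108, 3*81, …, 13*2, 14*1) = 243
g[16] = max(1*243, 2*162, 3*108, …, 14*2, 15*1) = 324
One optimal split: 3 + 3 + 3 + 3 + 2 + 2; product 3*3*3*3*2*2 = 324.

324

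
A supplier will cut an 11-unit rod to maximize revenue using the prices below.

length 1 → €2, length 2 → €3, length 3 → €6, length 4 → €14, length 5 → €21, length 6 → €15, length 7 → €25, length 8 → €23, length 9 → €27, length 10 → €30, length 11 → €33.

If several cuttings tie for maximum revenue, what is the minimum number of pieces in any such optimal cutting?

3

Build r[k] bottom-up: r[k] = max over allowed piece i of (p[i] + r[k−i]).
r[1] = 2
r[2] = max(2+2, 3+0) = 4
r[3] = max(2+4, 3+2, 6+0) = 6
r[4] = max(2+6, 3+4, 6+2, 14+0) = 14
r[5] = max(2+14, 3+6, 6+4, 14+2, 21+0) = 21
r[6] = max(2+21, 3+14, 6+6, 14+4, 21+2, 15+0) = 23
r[7] = max(2+23, 3+21, 6+14, …, 15+2, 25+0) = 25
r[8] = max(2+25, 3+23, 6+21, …, 25+2, 23+0) = 28
r[9] = max(2+28, 3+25, 6+23, …, 23+2, 27+0) = 35
r[10] = max(2+35, 3+28, 6+25, …, 27+2, 30+0) = 42
r[11] = max(2+42, 3+35, 6+28, …, 30+2, 33+0) = 44
Maximum revenue is €44.
Now minimize piece count subject to staying optimal: for each k, pieces[k] = 1 + min over i with p[i]+r[k−i]=r[k] of pieces[k−i].
pieces[8] = 2
pieces[9] = 2
pieces[10] = 2
pieces[11] = 3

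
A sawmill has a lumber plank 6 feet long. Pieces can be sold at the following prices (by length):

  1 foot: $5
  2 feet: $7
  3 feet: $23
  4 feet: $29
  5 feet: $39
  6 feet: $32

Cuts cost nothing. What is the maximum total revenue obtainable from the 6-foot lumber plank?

46

Build best[k] bottom-up: best[k] = max over allowed piece i of (p[i] + best[k−i]).
best[1] = 5
best[2] = max(5+5, 7+0) = 10
best[3] = max(5+10, 7+5, 23+0) = 23
best[4] = max(5+23, 7+10, 23+5, 29+0) = 29
best[5] = max(5+29, 7+23, 23+10, 29+5, 39+0) = 39
best[6] = max(5+39, 7+29, 23+23, 29+10, 39+5, 32+0) = 46
One optimal cutting: 3 + 3 → $23 + $23 = $46.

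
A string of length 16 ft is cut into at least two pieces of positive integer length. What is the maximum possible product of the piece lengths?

Define prod[k] = max over 1≤i<k of i · max(k−i, prod[k−i]); the inner max lets the remainder stay uncut if that's better.
Small cases: prod[2]=1, prod[3]=2, prod[4]=4, prod[5]=6, prod[6]=9, prod[7]=12, prod[8]=18, prod[9]=27.
prod[10] = max(1*27, 2*18, 3*12, …, 8*2, 9*1) = 36
prod[11] = max(1*36, 2*27, 3*18, …, 9*2, 10*1) = 54
prod[12] = max(1*54, 2*36, 3*27, …, 10*2, 11*1) = 81
prod[13] = max(1*81, 2*54, 3*36, …, 11*2, 12*1) = 108
prod[14] = max(1*108, 2*81, 3*54, …, 12*2, 13*1) = 162
prod[15] = max(1*162, 2*108, 3*81, …, 13*2, 14*1) = 243
prod[16] = max(1*243, 2*162, 3*108, …, 14*2, 15*1) = 324
One optimal split: 3 + 3 + 3 + 3 + 2 + 2; product 3*3*3*3*2*2 = 324.

324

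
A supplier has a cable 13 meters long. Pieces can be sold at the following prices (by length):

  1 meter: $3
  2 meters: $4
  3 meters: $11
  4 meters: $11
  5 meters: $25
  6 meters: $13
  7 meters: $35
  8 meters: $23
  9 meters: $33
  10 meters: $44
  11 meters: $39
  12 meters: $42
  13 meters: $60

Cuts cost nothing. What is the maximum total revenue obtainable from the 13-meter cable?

Consider every possible first cut. best[k] is the best of p[i]+best[k−i] over all sellable i≤k.
best[1] = 3
best[2] = 6  (first piece 1, then best[1]=3)
best[3] = 11
best[4] = 14  (first piece 1, then best[3]=11)
best[5] = 25
best[6] = 28  (first piece 1, then best[5]=25)
best[7] = 35
best[8] = 38  (first piece 1, then best[7]=35)
best[9] = 41  (first piece 1, then best[8]=38)
best[10] = 50  (first piece 5, then best[5]=25)
best[11] = 53  (first piece 1, then best[10]=50)
best[12] = 60  (first piece 5, then best[7]=35)
best[13] = 63  (first piece 1, then best[12]=60)
One optimal cutting: 7 + 5 + 1 → $35 + $25 + $3 = $63.

63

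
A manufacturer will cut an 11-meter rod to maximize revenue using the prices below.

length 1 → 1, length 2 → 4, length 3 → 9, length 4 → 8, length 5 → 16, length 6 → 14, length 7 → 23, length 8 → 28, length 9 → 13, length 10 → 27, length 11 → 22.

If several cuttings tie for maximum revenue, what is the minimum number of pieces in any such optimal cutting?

Let r[k] be the best obtainable value from length k. For each k, try every first piece i and keep the best of price[i] + r[k−i].
r[1] = 1
r[2] = 4
r[3] = 9
r[4] = 10  (first piece 1, then r[3]=9)
r[5] = 16
r[6] = 18  (first piece 3, then r[3]=9)
r[7] = 23
r[8] = 28
r[9] = 29  (first piece 1, then r[8]=28)
r[10] = 32  (first piece 2, then r[8]=28)
r[11] = 37  (first piece 3, then r[8]=28)
Maximum revenue is 37.
Now minimize piece count subject to staying optimal: for each k, pieces[k] = 1 + min over i with p[i]+r[k−i]=r[k] of pieces[k−i].
pieces[8] = 1
pieces[9] = 2
pieces[10] = 2
pieces[11] = 2

2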